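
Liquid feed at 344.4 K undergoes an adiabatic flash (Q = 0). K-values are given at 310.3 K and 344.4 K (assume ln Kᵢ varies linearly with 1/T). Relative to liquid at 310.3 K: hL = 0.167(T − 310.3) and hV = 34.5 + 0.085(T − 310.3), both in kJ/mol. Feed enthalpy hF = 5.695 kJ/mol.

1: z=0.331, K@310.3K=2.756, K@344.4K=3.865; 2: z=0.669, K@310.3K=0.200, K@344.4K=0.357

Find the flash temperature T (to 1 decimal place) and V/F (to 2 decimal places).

Adiabatic flash: solve Rachford–Rice at each trial T, then check hF = ψ·hV(T) + (1−ψ)·hL(T).
  T = 310.3 K: K = (2.756, 0.200), RR gives ψ = 0.033, H_out = 1.131 kJ/mol
  T = 344.4 K: K = (3.865, 0.357), RR gives ψ = 0.281, H_out = 14.612 kJ/mol
  T = 327.4 K: K = (3.294, 0.272), RR gives ψ = 0.163, H_out = 8.243 kJ/mol
  T = 318.9 K: K = (3.022, 0.234), RR gives ψ = 0.101, H_out = 4.861 kJ/mol
  T = 323.1 K: K = (3.155, 0.252), RR gives ψ = 0.132, H_out = 6.561 kJ/mol
  T = 321.0 K: K = (3.088, 0.243), RR gives ψ = 0.117, H_out = 5.719 kJ/mol
Linear interpolation between T = 318.9 (H_out = 4.861) and T = 321.0 (H_out = 5.719) on hF = 5.695 gives T ≈ 320.9 K, at which ψ = 0.12.

T = 320.9 K, V/F = 0.12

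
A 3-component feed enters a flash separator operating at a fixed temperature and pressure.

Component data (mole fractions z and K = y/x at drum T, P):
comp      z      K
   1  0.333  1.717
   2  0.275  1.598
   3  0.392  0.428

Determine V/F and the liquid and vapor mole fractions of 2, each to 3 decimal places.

Material balance + equilibrium reduce to Σ zᵢ(Kᵢ−1)/(1+V/F(Kᵢ−1)) = 0.
Feasibility: ΣzᵢKᵢ = 1.179, Σzᵢ/Kᵢ = 1.282 — both > 1, two phases present.
Newton–Raphson from V/F = 0.35:
  V/F = 0.350: g = 0.0465, g' = -0.377 → V/F = 0.473
  V/F = 0.473: g = -0.0010, g' = -0.396 → V/F = 0.471
Converged at V/F = 0.471.
Compositions from xᵢ = zᵢ/(1+V/F(Kᵢ−1)), yᵢ = Kᵢxᵢ:
  1: x = 0.249, y = 0.427
  2: x = 0.215, y = 0.343
  3: x = 0.536, y = 0.230

V/F = 0.471, x_2 = 0.215, y_2 = 0.343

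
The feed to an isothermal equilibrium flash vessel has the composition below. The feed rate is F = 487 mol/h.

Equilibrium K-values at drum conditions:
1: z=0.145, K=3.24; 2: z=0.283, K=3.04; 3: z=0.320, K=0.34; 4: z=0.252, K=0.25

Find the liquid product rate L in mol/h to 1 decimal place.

L = 321.7 mol/h

Rachford–Rice: g(β) = Σ zᵢ(Kᵢ−1)/(1+β(Kᵢ−1)) = 0.
g(0) = ΣzᵢKᵢ − 1 = 0.502 and g(1) = 1 − Σzᵢ/Kᵢ = -1.087, so a root lies in (0, 1).
Iterate (Newton) starting at β = 0.5:
  β = 0.500: g = -0.1786, g' = -1.124 → β = 0.341
  β = 0.341: g = -0.0020, g' = -1.131 → β = 0.339
Converged at β = 0.339.
Then V = β·F = 0.3394·487 = 165.3 mol/h and L = F − V = 321.7 mol/h.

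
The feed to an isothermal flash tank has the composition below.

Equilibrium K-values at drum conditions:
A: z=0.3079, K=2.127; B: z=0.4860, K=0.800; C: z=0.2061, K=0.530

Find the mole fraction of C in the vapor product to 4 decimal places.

y_C = 0.1387

Let ψ = V/F and solve Σ zᵢ(Kᵢ−1)/(1+ψ(Kᵢ−1)) = 0.
g(0) = ΣzᵢKᵢ − 1 = 0.1529 and g(1) = 1 − Σzᵢ/Kᵢ = -0.1411, so a root lies in (0, 1).
Newton iteration, ψ⁰ = 0.64:
  ψ = 0.6400: g = -0.04841, g' = -0.2507 → ψ = 0.4469
  ψ = 0.4469: g = 0.00141, g' = -0.2694 → ψ = 0.4521
Converged at ψ = 0.4521.
Compositions from xᵢ = zᵢ/(1+ψ(Kᵢ−1)), yᵢ = Kᵢxᵢ:
  A: x = 0.2040, y = 0.4338
  B: x = 0.5343, y = 0.4275
  C: x = 0.2617, y = 0.1387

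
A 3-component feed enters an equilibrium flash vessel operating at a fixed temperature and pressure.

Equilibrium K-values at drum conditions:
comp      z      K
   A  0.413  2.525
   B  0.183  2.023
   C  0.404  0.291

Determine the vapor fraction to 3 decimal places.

ψ = 0.542

Rachford–Rice: g(ψ) = Σ zᵢ(Kᵢ−1)/(1+ψ(Kᵢ−1)) = 0.
Feasibility: ΣzᵢKᵢ = 1.531, Σzᵢ/Kᵢ = 1.642 — both > 1, two phases present.
Newton iteration, ψ⁰ = 0.47:
  ψ = 0.470: g = 0.0637, g' = -0.870 → ψ = 0.543
  ψ = 0.543: g = -0.0011, g' = -0.904 → ψ = 0.542
Converged at ψ = 0.542.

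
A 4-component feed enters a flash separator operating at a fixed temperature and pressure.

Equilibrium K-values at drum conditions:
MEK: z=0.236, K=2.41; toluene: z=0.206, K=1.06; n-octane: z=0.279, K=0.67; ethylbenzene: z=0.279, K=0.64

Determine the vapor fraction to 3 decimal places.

ψ = 0.405

Let ψ = V/F and solve Σ zᵢ(Kᵢ−1)/(1+ψ(Kᵢ−1)) = 0.
g(0) = ΣzᵢKᵢ − 1 = 0.153 and g(1) = 1 − Σzᵢ/Kᵢ = -0.145, so a root lies in (0, 1).
Newton iteration, ψ⁰ = 0.5:
  ψ = 0.500: g = -0.0256, g' = -0.259 → ψ = 0.401
  ψ = 0.401: g = 0.0010, g' = -0.282 → ψ = 0.405
Converged at ψ = 0.405.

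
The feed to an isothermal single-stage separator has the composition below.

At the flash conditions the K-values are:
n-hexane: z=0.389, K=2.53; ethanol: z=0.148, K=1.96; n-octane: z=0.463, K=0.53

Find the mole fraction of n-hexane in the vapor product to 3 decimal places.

y_n-hexane = 0.443

Let β = V/F and solve Σ zᵢ(Kᵢ−1)/(1+β(Kᵢ−1)) = 0.
g(0) = ΣzᵢKᵢ − 1 = 0.520 and g(1) = 1 − Σzᵢ/Kᵢ = -0.103, so a root lies in (0, 1).
Iterate (Newton) starting at β = 0.5:
  β = 0.500: g = 0.1487, g' = -0.529 → β = 0.781
  β = 0.781: g = 0.0085, g' = -0.489 → β = 0.798
Converged at β = 0.798.
Compositions from xᵢ = zᵢ/(1+β(Kᵢ−1)), yᵢ = Kᵢxᵢ:
  n-hexane: x = 0.175, y = 0.443
  ethanol: x = 0.084, y = 0.164
  n-octane: x = 0.741, y = 0.393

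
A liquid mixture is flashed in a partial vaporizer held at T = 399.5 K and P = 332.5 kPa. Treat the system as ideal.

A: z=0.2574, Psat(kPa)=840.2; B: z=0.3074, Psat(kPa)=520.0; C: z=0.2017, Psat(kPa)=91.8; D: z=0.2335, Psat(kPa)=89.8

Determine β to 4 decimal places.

Raoult's law: Kᵢ = Pᵢˢᵃᵗ/P = Pᵢˢᵃᵗ/332.5.
  K_A = 840.2/332.5 = 2.526917, K_B = 520.0/332.5 = 1.563910, K_C = 91.8/332.5 = 0.276090, K_D = 89.8/332.5 = 0.270075
Let β = V/F and solve Σ zᵢ(Kᵢ−1)/(1+β(Kᵢ−1)) = 0.
Feasibility: ΣzᵢKᵢ = 1.2499, Σzᵢ/Kᵢ = 1.8936 — both > 1, two phases present.
Newton–Raphson from β = 0.5:
  β = 0.5000: g = -0.13914, g' = -0.8206 → β = 0.3304
  β = 0.3304: g = -0.00919, g' = -0.7332 → β = 0.3179
Converged at β = 0.3179.

β = 0.3179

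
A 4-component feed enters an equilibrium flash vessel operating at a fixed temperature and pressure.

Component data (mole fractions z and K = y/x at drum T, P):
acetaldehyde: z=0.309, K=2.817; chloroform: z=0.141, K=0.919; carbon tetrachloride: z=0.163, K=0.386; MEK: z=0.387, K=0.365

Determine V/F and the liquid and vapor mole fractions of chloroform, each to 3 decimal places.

V/F = 0.206, x_chloroform = 0.143, y_chloroform = 0.132

Rachford–Rice: g(V/F) = Σ zᵢ(Kᵢ−1)/(1+V/F(Kᵢ−1)) = 0.
Check two-phase: ΣzᵢKᵢ = 1.204 > 1 and Σzᵢ/Kᵢ = 1.746 > 1, so g(0) = 0.204 > 0 and g(1) = -0.746 < 0.
Newton iteration, V/F⁰ = 0.4:
  V/F = 0.400: g = -0.1487, g' = -0.731 → V/F = 0.197
  V/F = 0.197: g = 0.0074, g' = -0.838 → V/F = 0.205
  V/F = 0.205: g = 0.0000, g' = -0.829 → V/F = 0.206
Converged at V/F = 0.206.
Compositions from xᵢ = zᵢ/(1+V/F(Kᵢ−1)), yᵢ = Kᵢxᵢ:
  acetaldehyde: x = 0.225, y = 0.634
  chloroform: x = 0.143, y = 0.132
  carbon tetrachloride: x = 0.187, y = 0.072
  MEK: x = 0.445, y = 0.162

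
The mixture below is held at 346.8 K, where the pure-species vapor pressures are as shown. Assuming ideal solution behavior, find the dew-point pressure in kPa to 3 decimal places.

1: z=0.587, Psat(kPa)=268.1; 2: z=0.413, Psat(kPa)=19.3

At the dew point ψ → 1, so Σzᵢ/Kᵢ = 1 with Kᵢ = Pᵢˢᵃᵗ/P ⇒ 1/P = Σzᵢ/Pᵢˢᵃᵗ.
1/P = 0.587/268.1 + 0.413/19.3 = 0.023588 ⇒ P = 42.394 kPa

Pdew = 42.394 kPa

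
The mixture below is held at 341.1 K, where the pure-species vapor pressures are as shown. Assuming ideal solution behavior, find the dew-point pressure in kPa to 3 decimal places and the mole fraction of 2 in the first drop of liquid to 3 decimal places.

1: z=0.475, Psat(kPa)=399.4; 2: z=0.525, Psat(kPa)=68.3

Pdew = 112.664 kPa, x_2 = 0.866

At the dew point ψ → 1, so Σzᵢ/Kᵢ = 1 with Kᵢ = Pᵢˢᵃᵗ/P ⇒ 1/P = Σzᵢ/Pᵢˢᵃᵗ.
1/P = 0.475/399.4 + 0.525/68.3 = 0.008876 ⇒ P = 112.664 kPa
xᵢ = zᵢP/Pᵢˢᵃᵗ ⇒ x_2 = 0.525·112.664/68.3 = 0.866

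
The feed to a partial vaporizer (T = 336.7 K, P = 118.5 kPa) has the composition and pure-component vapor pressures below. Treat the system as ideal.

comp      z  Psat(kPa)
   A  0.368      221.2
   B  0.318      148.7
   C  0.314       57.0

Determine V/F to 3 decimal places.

Raoult's law: Kᵢ = Pᵢˢᵃᵗ/P = Pᵢˢᵃᵗ/118.5.
  K_A = 221.2/118.5 = 1.86667, K_B = 148.7/118.5 = 1.25485, K_C = 57.0/118.5 = 0.48101
Newton iteration, V/F⁰ = 0.35:
  V/F = 0.350: g = 0.1200, g' = -0.306 → V/F = 0.742
  V/F = 0.742: g = -0.0026, g' = -0.341 → V/F = 0.734
Converged at V/F = 0.734.

V/F = 0.734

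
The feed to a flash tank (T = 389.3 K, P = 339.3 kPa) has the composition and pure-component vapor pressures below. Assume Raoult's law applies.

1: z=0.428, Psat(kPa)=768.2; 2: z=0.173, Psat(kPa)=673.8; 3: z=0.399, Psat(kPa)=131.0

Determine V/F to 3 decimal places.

V/F = 0.640

Raoult's law: Kᵢ = Pᵢˢᵃᵗ/P = Pᵢˢᵃᵗ/339.3.
  K_1 = 768.2/339.3 = 2.26407, K_2 = 673.8/339.3 = 1.98585, K_3 = 131.0/339.3 = 0.38609
Newton iteration, V/F⁰ = 0.61:
  V/F = 0.610: g = 0.0204, g' = -0.668 → V/F = 0.641
  V/F = 0.641: g = -0.0002, g' = -0.680 → V/F = 0.640
Converged at V/F = 0.640.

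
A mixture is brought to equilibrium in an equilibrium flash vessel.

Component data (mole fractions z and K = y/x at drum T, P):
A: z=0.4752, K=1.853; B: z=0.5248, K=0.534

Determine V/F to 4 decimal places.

V/F = 0.4045

Iterate (Newton) starting at V/F = 0.31:
  V/F = 0.3100: g = 0.03472, g' = -0.3720 → V/F = 0.4034
  V/F = 0.4034: g = 0.00042, g' = -0.3642 → V/F = 0.4045
Converged at V/F = 0.4045.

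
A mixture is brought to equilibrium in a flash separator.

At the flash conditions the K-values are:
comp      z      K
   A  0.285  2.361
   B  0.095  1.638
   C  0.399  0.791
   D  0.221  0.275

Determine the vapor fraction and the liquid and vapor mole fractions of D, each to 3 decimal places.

Let ψ = V/F and solve Σ zᵢ(Kᵢ−1)/(1+ψ(Kᵢ−1)) = 0.
Check two-phase: ΣzᵢKᵢ = 1.205 > 1 and Σzᵢ/Kᵢ = 1.487 > 1, so g(0) = 0.205 > 0 and g(1) = -0.487 < 0.
Iterate (Newton) starting at ψ = 0.34:
  ψ = 0.340: g = 0.0126, g' = -0.498 → ψ = 0.365
Converged at ψ = 0.365.
Compositions from xᵢ = zᵢ/(1+ψ(Kᵢ−1)), yᵢ = Kᵢxᵢ:
  A: x = 0.190, y = 0.449
  B: x = 0.077, y = 0.126
  C: x = 0.432, y = 0.342
  D: x = 0.301, y = 0.083

ψ = 0.365, x_D = 0.301, y_D = 0.083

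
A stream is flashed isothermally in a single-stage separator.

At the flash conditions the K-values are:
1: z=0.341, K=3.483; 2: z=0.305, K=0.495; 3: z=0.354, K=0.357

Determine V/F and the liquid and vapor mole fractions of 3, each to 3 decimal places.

V/F = 0.322, x_3 = 0.446, y_3 = 0.159

Material balance + equilibrium reduce to Σ zᵢ(Kᵢ−1)/(1+V/F(Kᵢ−1)) = 0.
Feasibility: ΣzᵢKᵢ = 1.465, Σzᵢ/Kᵢ = 1.706 — both > 1, two phases present.
Iterate (Newton) starting at V/F = 0.38:
  V/F = 0.380: g = -0.0562, g' = -0.932 → V/F = 0.320
  V/F = 0.320: g = 0.0018, g' = -0.996 → V/F = 0.322
Converged at V/F = 0.322.
Compositions from xᵢ = zᵢ/(1+V/F(Kᵢ−1)), yᵢ = Kᵢxᵢ:
  1: x = 0.190, y = 0.660
  2: x = 0.364, y = 0.180
  3: x = 0.446, y = 0.159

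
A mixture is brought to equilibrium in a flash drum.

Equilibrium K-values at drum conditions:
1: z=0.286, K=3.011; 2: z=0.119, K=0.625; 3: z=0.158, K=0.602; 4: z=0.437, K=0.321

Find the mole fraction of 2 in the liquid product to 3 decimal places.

Newton–Raphson from β = 0.5:
  β = 0.500: g = -0.2959, g' = -0.814 → β = 0.136
  β = 0.136: g = 0.0108, g' = -1.004 → β = 0.147
Converged at β = 0.147.
Compositions from xᵢ = zᵢ/(1+β(Kᵢ−1)), yᵢ = Kᵢxᵢ:
  1: x = 0.221, y = 0.664
  2: x = 0.126, y = 0.079
  3: x = 0.168, y = 0.101
  4: x = 0.486, y = 0.156

x_2 = 0.126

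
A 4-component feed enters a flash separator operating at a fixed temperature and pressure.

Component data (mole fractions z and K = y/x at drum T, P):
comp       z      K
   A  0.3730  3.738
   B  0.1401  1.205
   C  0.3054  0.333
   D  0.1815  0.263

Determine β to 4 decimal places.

Newton–Raphson from β = 0.5:
  β = 0.5000: g = -0.06030, g' = -1.0562 → β = 0.4429
  β = 0.4429: g = 0.00019, g' = -1.0671 → β = 0.4431
Converged at β = 0.4431.

β = 0.4431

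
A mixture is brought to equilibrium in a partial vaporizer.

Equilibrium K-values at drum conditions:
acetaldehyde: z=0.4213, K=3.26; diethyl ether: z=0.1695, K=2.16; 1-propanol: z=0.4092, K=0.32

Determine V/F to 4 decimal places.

Rachford–Rice: g(V/F) = Σ zᵢ(Kᵢ−1)/(1+V/F(Kᵢ−1)) = 0.
g(0) = ΣzᵢKᵢ − 1 = 0.8705 and g(1) = 1 − Σzᵢ/Kᵢ = -0.4865, so a root lies in (0, 1).
Newton iteration, V/F⁰ = 0.5:
  V/F = 0.5000: g = 0.14986, g' = -1.0000 → V/F = 0.6499
  V/F = 0.6499: g = -0.00078, g' = -1.0347 → V/F = 0.6491
Converged at V/F = 0.6491.

V/F = 0.6491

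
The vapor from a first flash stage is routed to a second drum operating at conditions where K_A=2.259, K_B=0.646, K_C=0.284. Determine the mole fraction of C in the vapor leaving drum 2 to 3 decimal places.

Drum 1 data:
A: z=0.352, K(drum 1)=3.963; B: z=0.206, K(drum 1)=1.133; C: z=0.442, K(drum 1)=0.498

y_C (drum 2) = 0.126

Drum 1:
Iterate (Newton) starting at ψ₁ = 0.51:
  ψ₁ = 0.510: g = 0.1428, g' = -0.695 → ψ₁ = 0.716
  ψ₁ = 0.716: g = 0.0130, g' = -0.592 → ψ₁ = 0.738
Converged at ψ₁ = 0.738.
Drum-1 compositions:
  A: x = 0.110, y = 0.438
  B: x = 0.188, y = 0.213
  C: x = 0.702, y = 0.350
Drum-2 feed = drum-1 vapor: z₂ = (0.4379, 0.2125, 0.3495).
Drum 2:
Let ψ₂ = V/F and solve Σ zᵢ(Kᵢ−1)/(1+ψ₂(Kᵢ−1)) = 0.
Feasibility: ΣzᵢKᵢ = 1.226, Σzᵢ/Kᵢ = 1.754 — both > 1, two phases present.
Newton iteration, ψ₂⁰ = 0.5:
  ψ₂ = 0.500: g = -0.1429, g' = -0.736 → ψ₂ = 0.306
  ψ₂ = 0.306: g = -0.0067, g' = -0.689 → ψ₂ = 0.296
Converged at ψ₂ = 0.296.
  A: x = 0.319, y = 0.721
  B: x = 0.237, y = 0.153
  C: x = 0.444, y = 0.126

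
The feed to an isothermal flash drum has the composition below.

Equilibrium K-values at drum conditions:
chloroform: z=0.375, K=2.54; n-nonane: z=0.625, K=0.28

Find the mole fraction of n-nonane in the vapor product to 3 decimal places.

y_n-nonane = 0.191

Let ψ = V/F and solve Σ zᵢ(Kᵢ−1)/(1+ψ(Kᵢ−1)) = 0.
Feasibility: ΣzᵢKᵢ = 1.127, Σzᵢ/Kᵢ = 2.380 — both > 1, two phases present.
Binary case is linear: z₁(K₁−1)(1+ψ(K₂−1)) + z₂(K₂−1)(1+ψ(K₁−1)) = 0
⇒ ψ = [z₁(K₁−1)+z₂(K₂−1)] / [−(K₁−1)(K₂−1)] = 0.1275/1.1088 = 0.115
Compositions from xᵢ = zᵢ/(1+ψ(Kᵢ−1)), yᵢ = Kᵢxᵢ:
  chloroform: x = 0.319, y = 0.809
  n-nonane: x = 0.681, y = 0.191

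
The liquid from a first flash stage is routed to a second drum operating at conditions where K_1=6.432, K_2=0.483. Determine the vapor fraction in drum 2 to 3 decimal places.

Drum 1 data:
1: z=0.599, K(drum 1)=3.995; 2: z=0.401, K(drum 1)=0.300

V/F (drum 2) = 0.217

Drum 1:
Iterate (Newton) starting at ψ₁ = 0.42:
  ψ₁ = 0.420: g = 0.3970, g' = -1.448 → ψ₁ = 0.694
  ψ₁ = 0.694: g = 0.0367, g' = -1.310 → ψ₁ = 0.722
Converged at ψ₁ = 0.722.
Drum-1 compositions:
  1: x = 0.189, y = 0.757
  2: x = 0.811, y = 0.243
Drum-2 feed = drum-1 liquid: z₂ = (0.1894, 0.8106).
Drum 2:
Rachford–Rice: g(ψ₂) = Σ zᵢ(Kᵢ−1)/(1+ψ₂(Kᵢ−1)) = 0.
g(0) = ΣzᵢKᵢ − 1 = 0.610 and g(1) = 1 − Σzᵢ/Kᵢ = -0.708, so a root lies in (0, 1).
Iterate (Newton) starting at ψ₂ = 0.65:
  ψ₂ = 0.650: g = -0.4040, g' = -0.764 → ψ₂ = 0.121
  ψ₂ = 0.121: g = 0.1739, g' = -2.282 → ψ₂ = 0.197
  ψ₂ = 0.197: g = 0.0302, g' = -1.572 → ψ₂ = 0.216
  ψ₂ = 0.216: g = 0.0011, g' = -1.456 → ψ₂ = 0.217
Converged at ψ₂ = 0.217.
  1: x = 0.087, y = 0.559
  2: x = 0.913, y = 0.441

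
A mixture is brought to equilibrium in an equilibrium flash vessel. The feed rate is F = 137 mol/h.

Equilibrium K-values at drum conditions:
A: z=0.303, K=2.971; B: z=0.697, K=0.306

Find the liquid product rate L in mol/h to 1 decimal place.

L = 125.6 mol/h

Newton–Raphson from β = 0.5:
  β = 0.500: g = -0.4400, g' = -1.086 → β = 0.095
  β = 0.095: g = -0.0146, g' = -1.220 → β = 0.083
Converged at β = 0.083.
Then V = β·F = 0.0830·137 = 11.4 mol/h and L = F − V = 125.6 mol/h.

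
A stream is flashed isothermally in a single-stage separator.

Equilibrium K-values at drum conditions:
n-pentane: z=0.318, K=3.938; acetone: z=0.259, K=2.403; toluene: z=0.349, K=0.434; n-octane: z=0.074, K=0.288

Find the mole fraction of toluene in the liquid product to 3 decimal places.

Rachford–Rice: g(β) = Σ zᵢ(Kᵢ−1)/(1+β(Kᵢ−1)) = 0.
g(0) = ΣzᵢKᵢ − 1 = 1.047 and g(1) = 1 − Σzᵢ/Kᵢ = -0.250, so a root lies in (0, 1).
Newton–Raphson from β = 0.5:
  β = 0.500: g = 0.2347, g' = -0.934 → β = 0.751
  β = 0.751: g = 0.0114, g' = -0.899 → β = 0.764
Converged at β = 0.764.
Compositions from xᵢ = zᵢ/(1+β(Kᵢ−1)), yᵢ = Kᵢxᵢ:
  n-pentane: x = 0.098, y = 0.386
  acetone: x = 0.125, y = 0.300
  toluene: x = 0.615, y = 0.267
  n-octane: x = 0.162, y = 0.047

x_toluene = 0.615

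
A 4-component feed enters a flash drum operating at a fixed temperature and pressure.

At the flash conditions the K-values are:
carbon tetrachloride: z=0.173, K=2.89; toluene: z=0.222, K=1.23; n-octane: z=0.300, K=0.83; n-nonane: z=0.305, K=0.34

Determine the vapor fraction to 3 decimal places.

ψ = 0.203

Let ψ = V/F and solve Σ zᵢ(Kᵢ−1)/(1+ψ(Kᵢ−1)) = 0.
Check two-phase: ΣzᵢKᵢ = 1.126 > 1 and Σzᵢ/Kᵢ = 1.499 > 1, so g(0) = 0.126 > 0 and g(1) = -0.499 < 0.
Newton–Raphson from ψ = 0.5:
  ψ = 0.500: g = -0.1423, g' = -0.479 → ψ = 0.203
Converged at ψ = 0.203.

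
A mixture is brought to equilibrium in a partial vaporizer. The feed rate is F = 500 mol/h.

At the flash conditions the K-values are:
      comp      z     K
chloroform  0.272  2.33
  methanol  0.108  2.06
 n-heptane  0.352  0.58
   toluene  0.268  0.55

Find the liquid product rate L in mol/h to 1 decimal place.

L = 309.4 mol/h

Rachford–Rice: g(ψ) = Σ zᵢ(Kᵢ−1)/(1+ψ(Kᵢ−1)) = 0.
Feasibility: ΣzᵢKᵢ = 1.208, Σzᵢ/Kᵢ = 1.263 — both > 1, two phases present.
Newton iteration, ψ⁰ = 0.5:
  ψ = 0.500: g = -0.0507, g' = -0.415 → ψ = 0.378
  ψ = 0.378: g = 0.0014, g' = -0.441 → ψ = 0.381
Converged at ψ = 0.381.
Then V = ψ·F = 0.3812·500 = 190.6 mol/h and L = F − V = 309.4 mol/h.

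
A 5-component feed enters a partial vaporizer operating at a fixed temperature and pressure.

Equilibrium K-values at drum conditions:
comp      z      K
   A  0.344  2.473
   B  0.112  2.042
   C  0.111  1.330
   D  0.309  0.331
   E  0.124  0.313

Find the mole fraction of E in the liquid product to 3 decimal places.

x_E = 0.179

Rachford–Rice: g(V/F) = Σ zᵢ(Kᵢ−1)/(1+V/F(Kᵢ−1)) = 0.
Feasibility: ΣzᵢKᵢ = 1.368, Σzᵢ/Kᵢ = 1.607 — both > 1, two phases present.
Newton–Raphson from V/F = 0.65:
  V/F = 0.650: g = -0.1611, g' = -0.870 → V/F = 0.465
  V/F = 0.465: g = -0.0141, g' = -0.745 → V/F = 0.446
Converged at V/F = 0.446.
Compositions from xᵢ = zᵢ/(1+V/F(Kᵢ−1)), yᵢ = Kᵢxᵢ:
  A: x = 0.208, y = 0.513
  B: x = 0.076, y = 0.156
  C: x = 0.097, y = 0.129
  D: x = 0.440, y = 0.146
  E: x = 0.179, y = 0.056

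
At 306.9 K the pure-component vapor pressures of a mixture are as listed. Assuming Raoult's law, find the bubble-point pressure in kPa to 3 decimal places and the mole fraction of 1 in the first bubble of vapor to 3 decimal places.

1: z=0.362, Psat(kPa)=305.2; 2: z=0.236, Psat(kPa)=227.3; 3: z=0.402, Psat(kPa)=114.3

Pbub = 210.074 kPa, y_1 = 0.526

At the bubble point ψ → 0, so ΣzᵢKᵢ = 1 with Kᵢ = Pᵢˢᵃᵗ/P ⇒ P = ΣzᵢPᵢˢᵃᵗ.
P = 0.362·305.2 + 0.236·227.3 + 0.402·114.3 = 210.074 kPa
yᵢ = zᵢPᵢˢᵃᵗ/P ⇒ y_1 = 0.362·305.2/210.074 = 0.526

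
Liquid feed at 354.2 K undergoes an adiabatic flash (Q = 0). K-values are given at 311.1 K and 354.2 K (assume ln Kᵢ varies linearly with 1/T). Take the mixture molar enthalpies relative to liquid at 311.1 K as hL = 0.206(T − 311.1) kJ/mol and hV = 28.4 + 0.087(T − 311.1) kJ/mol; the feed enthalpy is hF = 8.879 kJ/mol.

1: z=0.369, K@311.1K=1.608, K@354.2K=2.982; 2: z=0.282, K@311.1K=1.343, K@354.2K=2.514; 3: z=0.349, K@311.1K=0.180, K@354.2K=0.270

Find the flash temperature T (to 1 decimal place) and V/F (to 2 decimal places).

T = 317.6 K, V/F = 0.27

Adiabatic flash: solve Rachford–Rice at each trial T, then check hF = ψ·hV(T) + (1−ψ)·hL(T).
  T = 311.1 K: K = (1.608, 1.343, 0.180), RR gives ψ = 0.084, H_out = 2.393 kJ/mol
  T = 354.2 K: K = (2.982, 2.514, 0.270), RR gives ψ = 0.694, H_out = 25.023 kJ/mol
  T = 332.6 K: K = (2.232, 1.874, 0.223), RR gives ψ = 0.511, H_out = 17.631 kJ/mol
  T = 321.9 K: K = (1.907, 1.596, 0.201), RR gives ψ = 0.359, H_out = 11.963 kJ/mol
  T = 316.5 K: K = (1.753, 1.466, 0.191), RR gives ψ = 0.246, H_out = 7.930 kJ/mol
  T = 319.2 K: K = (1.829, 1.531, 0.196), RR gives ψ = 0.307, H_out = 10.087 kJ/mol
  T = 317.9 K: K = (1.792, 1.499, 0.193), RR gives ψ = 0.279, H_out = 9.088 kJ/mol
Linear interpolation between T = 316.5 (H_out = 7.930) and T = 317.9 (H_out = 9.088) on hF = 8.879 gives T ≈ 317.6 K, at which ψ = 0.27.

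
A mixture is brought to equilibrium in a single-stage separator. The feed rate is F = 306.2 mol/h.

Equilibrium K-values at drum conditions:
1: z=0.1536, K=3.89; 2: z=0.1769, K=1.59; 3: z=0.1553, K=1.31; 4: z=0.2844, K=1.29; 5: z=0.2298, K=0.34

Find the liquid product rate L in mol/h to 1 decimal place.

Newton iteration, ψ⁰ = 0.5:
  ψ = 0.5000: g = 0.14949, g' = -0.5037 → ψ = 0.7968
  ψ = 0.7968: g = -0.00888, g' = -0.6168 → ψ = 0.7824
  ψ = 0.7824: g = -0.00010, g' = -0.6030 → ψ = 0.7822
Converged at ψ = 0.7822.
Then V = ψ·F = 0.7822·306.2 = 239.5 mol/h and L = F − V = 66.7 mol/h.

L = 66.7 mol/h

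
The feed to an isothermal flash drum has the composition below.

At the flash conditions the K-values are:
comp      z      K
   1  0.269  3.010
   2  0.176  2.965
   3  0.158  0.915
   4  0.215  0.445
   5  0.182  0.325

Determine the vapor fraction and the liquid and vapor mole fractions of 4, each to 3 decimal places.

Rachford–Rice: g(ψ) = Σ zᵢ(Kᵢ−1)/(1+ψ(Kᵢ−1)) = 0.
g(0) = ΣzᵢKᵢ − 1 = 0.631 and g(1) = 1 − Σzᵢ/Kᵢ = -0.365, so a root lies in (0, 1).
Newton iteration, ψ⁰ = 0.5:
  ψ = 0.500: g = 0.0795, g' = -0.760 → ψ = 0.605
  ψ = 0.605: g = 0.0009, g' = -0.751 → ψ = 0.606
Converged at ψ = 0.606.
Compositions from xᵢ = zᵢ/(1+ψ(Kᵢ−1)), yᵢ = Kᵢxᵢ:
  1: x = 0.121, y = 0.365
  2: x = 0.080, y = 0.238
  3: x = 0.167, y = 0.152
  4: x = 0.324, y = 0.144
  5: x = 0.308, y = 0.100

ψ = 0.606, x_4 = 0.324, y_4 = 0.144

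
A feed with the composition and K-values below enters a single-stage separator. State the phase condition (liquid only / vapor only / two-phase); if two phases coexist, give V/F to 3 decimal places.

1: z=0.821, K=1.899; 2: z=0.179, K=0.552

ΣzᵢKᵢ = 1.658; Σzᵢ/Kᵢ = 0.757.
Since Σzᵢ/Kᵢ < 1 the mixture is above its dew point — single vapor phase.

vapor only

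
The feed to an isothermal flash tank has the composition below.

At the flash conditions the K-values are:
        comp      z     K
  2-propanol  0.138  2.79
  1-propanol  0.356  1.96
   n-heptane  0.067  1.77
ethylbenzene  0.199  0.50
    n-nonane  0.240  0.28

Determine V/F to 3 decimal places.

Iterate (Newton) starting at V/F = 0.35:
  V/F = 0.350: g = 0.0967, g' = -0.671 → V/F = 0.494
Converged at V/F = 0.494.

V/F = 0.494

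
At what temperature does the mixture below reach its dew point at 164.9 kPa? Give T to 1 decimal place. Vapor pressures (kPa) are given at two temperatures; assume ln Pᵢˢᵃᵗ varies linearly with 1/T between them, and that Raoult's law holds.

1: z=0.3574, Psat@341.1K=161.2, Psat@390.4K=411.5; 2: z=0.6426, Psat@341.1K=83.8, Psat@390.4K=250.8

T = 362.2 K

Dew-point temperature: Σzᵢ·P/Pᵢˢᵃᵗ(T) = 1. Interpolate ln Pᵢˢᵃᵗ = aᵢ + bᵢ/T.
  T = 341.1 K: ΣzᵢP/Pᵢˢᵃᵗ = 1.6301
  T = 390.4 K: ΣzᵢP/Pᵢˢᵃᵗ = 0.5657
  T = 365.8 K: ΣzᵢP/Pᵢˢᵃᵗ = 0.9251
  T = 353.5 K: ΣzᵢP/Pᵢˢᵃᵗ = 1.2144
  T = 359.6 K: ΣzᵢP/Pᵢˢᵃᵗ = 1.0586
  T = 362.7 K: ΣzᵢP/Pᵢˢᵃᵗ = 0.9890
  T = 361.1 K: ΣzᵢP/Pᵢˢᵃᵗ = 1.0242
Interpolating between 361.1 K and 362.7 K gives T ≈ 362.2 K.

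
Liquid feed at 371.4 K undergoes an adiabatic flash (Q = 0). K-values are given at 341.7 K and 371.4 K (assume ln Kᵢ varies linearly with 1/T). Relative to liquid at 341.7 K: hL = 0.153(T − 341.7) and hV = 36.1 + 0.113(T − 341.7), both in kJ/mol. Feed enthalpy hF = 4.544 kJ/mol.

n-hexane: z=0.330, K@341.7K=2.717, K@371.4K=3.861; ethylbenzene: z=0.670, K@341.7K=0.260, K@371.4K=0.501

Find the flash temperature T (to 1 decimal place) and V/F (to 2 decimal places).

T = 346.2 K, V/F = 0.11

Adiabatic flash: solve Rachford–Rice at each trial T, then check hF = ψ·hV(T) + (1−ψ)·hL(T).
  T = 341.7 K: K = (2.717, 0.260), RR gives ψ = 0.056, H_out = 2.012 kJ/mol
  T = 371.4 K: K = (3.861, 0.501), RR gives ψ = 0.427, H_out = 19.456 kJ/mol
  T = 356.5 K: K = (3.261, 0.365), RR gives ψ = 0.224, H_out = 10.208 kJ/mol
  T = 349.1 K: K = (2.982, 0.309), RR gives ψ = 0.140, H_out = 6.139 kJ/mol
  T = 345.4 K: K = (2.848, 0.284), RR gives ψ = 0.098, H_out = 4.098 kJ/mol
  T = 347.2 K: K = (2.913, 0.296), RR gives ψ = 0.119, H_out = 5.095 kJ/mol
Linear interpolation between T = 345.4 (H_out = 4.098) and T = 347.2 (H_out = 5.095) on hF = 4.544 gives T ≈ 346.2 K, at which ψ = 0.11.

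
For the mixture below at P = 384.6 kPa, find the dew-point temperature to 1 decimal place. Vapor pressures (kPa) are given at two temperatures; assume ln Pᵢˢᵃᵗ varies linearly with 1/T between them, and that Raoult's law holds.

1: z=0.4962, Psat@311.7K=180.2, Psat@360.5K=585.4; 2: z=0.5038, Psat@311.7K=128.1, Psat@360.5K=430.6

Dew-point temperature: Σzᵢ·P/Pᵢˢᵃᵗ(T) = 1. Interpolate ln Pᵢˢᵃᵗ = aᵢ + bᵢ/T.
  T = 311.7 K: ΣzᵢP/Pᵢˢᵃᵗ = 2.5716
  T = 360.5 K: ΣzᵢP/Pᵢˢᵃᵗ = 0.7760
  T = 336.1 K: ΣzᵢP/Pᵢˢᵃᵗ = 1.3525
  T = 348.3 K: ΣzᵢP/Pᵢˢᵃᵗ = 1.0145
  T = 354.4 K: ΣzᵢP/Pᵢˢᵃᵗ = 0.8852
  T = 351.4 K: ΣzᵢP/Pᵢˢᵃᵗ = 0.9460
  T = 349.9 K: ΣzᵢP/Pᵢˢᵃᵗ = 0.9784
Interpolating between 348.3 K and 349.9 K gives T ≈ 348.9 K.

T = 348.9 K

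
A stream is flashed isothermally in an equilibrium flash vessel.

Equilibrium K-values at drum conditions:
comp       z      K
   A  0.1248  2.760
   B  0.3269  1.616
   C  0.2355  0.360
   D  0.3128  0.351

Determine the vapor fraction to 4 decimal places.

ψ = 0.0974

Iterate (Newton) starting at ψ = 0.5:
  ψ = 0.5000: g = -0.25139, g' = -0.6792 → ψ = 0.1299
  ψ = 0.1299: g = -0.02085, g' = -0.6343 → ψ = 0.0970
  ψ = 0.0970: g = 0.00028, g' = -0.6522 → ψ = 0.0974
Converged at ψ = 0.0974.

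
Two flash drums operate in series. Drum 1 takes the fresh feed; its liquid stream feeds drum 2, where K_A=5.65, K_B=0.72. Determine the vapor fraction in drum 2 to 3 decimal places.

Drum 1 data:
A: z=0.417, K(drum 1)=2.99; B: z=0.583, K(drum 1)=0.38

V/F (drum 2) = 0.684

Drum 1:
Material balance + equilibrium reduce to Σ zᵢ(Kᵢ−1)/(1+ψ₁(Kᵢ−1)) = 0.
g(0) = ΣzᵢKᵢ − 1 = 0.468 and g(1) = 1 − Σzᵢ/Kᵢ = -0.674, so a root lies in (0, 1).
Binary case is linear: z₁(K₁−1)(1+ψ₁(K₂−1)) + z₂(K₂−1)(1+ψ₁(K₁−1)) = 0
⇒ ψ₁ = [z₁(K₁−1)+z₂(K₂−1)] / [−(K₁−1)(K₂−1)] = 0.4684/1.2338 = 0.380
Drum-1 compositions:
  A: x = 0.238, y = 0.710
  B: x = 0.762, y = 0.290
Drum-2 feed = drum-1 liquid: z₂ = (0.2375, 0.7625).
Drum 2:
Newton iteration, ψ₂⁰ = 0.5:
  ψ₂ = 0.500: g = 0.0840, g' = -0.545 → ψ₂ = 0.654
  ψ₂ = 0.654: g = 0.0120, g' = -0.404 → ψ₂ = 0.684
Converged at ψ₂ = 0.684.
  A: x = 0.057, y = 0.321
  B: x = 0.943, y = 0.679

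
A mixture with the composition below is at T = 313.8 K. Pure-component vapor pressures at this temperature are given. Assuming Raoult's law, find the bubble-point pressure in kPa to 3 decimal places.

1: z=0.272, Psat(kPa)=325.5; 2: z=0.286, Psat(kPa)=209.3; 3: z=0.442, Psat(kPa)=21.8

At the bubble point ψ → 0, so ΣzᵢKᵢ = 1 with Kᵢ = Pᵢˢᵃᵗ/P ⇒ P = ΣzᵢPᵢˢᵃᵗ.
P = 0.272·325.5 + 0.286·209.3 + 0.442·21.8 = 158.031 kPa

Pbub = 158.031 kPa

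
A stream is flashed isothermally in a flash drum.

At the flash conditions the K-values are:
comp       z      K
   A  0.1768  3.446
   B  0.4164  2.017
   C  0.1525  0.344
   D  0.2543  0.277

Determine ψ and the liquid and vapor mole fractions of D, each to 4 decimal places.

Rachford–Rice: g(ψ) = Σ zᵢ(Kᵢ−1)/(1+ψ(Kᵢ−1)) = 0.
Feasibility: ΣzᵢKᵢ = 1.5720, Σzᵢ/Kᵢ = 1.6191 — both > 1, two phases present.
Newton–Raphson from ψ = 0.5:
  ψ = 0.5000: g = 0.03844, g' = -0.8747 → ψ = 0.5439
  ψ = 0.5439: g = -0.00036, g' = -0.8930 → ψ = 0.5435
Converged at ψ = 0.5435.
Compositions from xᵢ = zᵢ/(1+ψ(Kᵢ−1)), yᵢ = Kᵢxᵢ:
  A: x = 0.0759, y = 0.2615
  B: x = 0.2682, y = 0.5409
  C: x = 0.2370, y = 0.0815
  D: x = 0.4189, y = 0.1160

ψ = 0.5435, x_D = 0.4189, y_D = 0.1160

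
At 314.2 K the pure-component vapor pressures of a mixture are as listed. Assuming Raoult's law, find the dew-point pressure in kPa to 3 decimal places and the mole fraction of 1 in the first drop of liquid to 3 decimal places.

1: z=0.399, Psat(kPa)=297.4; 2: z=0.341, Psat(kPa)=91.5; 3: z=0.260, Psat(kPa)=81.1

Pdew = 120.856 kPa, x_1 = 0.162

At the dew point ψ → 1, so Σzᵢ/Kᵢ = 1 with Kᵢ = Pᵢˢᵃᵗ/P ⇒ 1/P = Σzᵢ/Pᵢˢᵃᵗ.
1/P = 0.399/297.4 + 0.341/91.5 + 0.260/81.1 = 0.008274 ⇒ P = 120.856 kPa
xᵢ = zᵢP/Pᵢˢᵃᵗ ⇒ x_1 = 0.399·120.856/297.4 = 0.162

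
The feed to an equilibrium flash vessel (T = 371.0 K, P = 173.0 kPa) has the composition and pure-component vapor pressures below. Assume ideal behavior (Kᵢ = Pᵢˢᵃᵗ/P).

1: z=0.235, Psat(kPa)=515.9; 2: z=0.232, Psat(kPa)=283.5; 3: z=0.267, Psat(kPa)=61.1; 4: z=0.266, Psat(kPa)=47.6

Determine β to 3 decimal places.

Raoult's law: Kᵢ = Pᵢˢᵃᵗ/P = Pᵢˢᵃᵗ/173.0.
  K_1 = 515.9/173.0 = 2.98208, K_2 = 283.5/173.0 = 1.63873, K_3 = 61.1/173.0 = 0.35318, K_4 = 47.6/173.0 = 0.27514
Rachford–Rice: g(β) = Σ zᵢ(Kᵢ−1)/(1+β(Kᵢ−1)) = 0.
g(0) = ΣzᵢKᵢ − 1 = 0.248 and g(1) = 1 − Σzᵢ/Kᵢ = -0.943, so a root lies in (0, 1).
Newton–Raphson from β = 0.39:
  β = 0.390: g = -0.1184, g' = -0.826 → β = 0.247
Converged at β = 0.247.

β = 0.247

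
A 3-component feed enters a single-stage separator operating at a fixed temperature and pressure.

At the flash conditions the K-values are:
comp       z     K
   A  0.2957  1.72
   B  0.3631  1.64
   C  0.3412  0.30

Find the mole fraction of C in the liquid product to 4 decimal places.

x_C = 0.4910

Iterate (Newton) starting at ψ = 0.5:
  ψ = 0.5000: g = -0.03485, g' = -0.5639 → ψ = 0.4382
  ψ = 0.4382: g = -0.00119, g' = -0.5272 → ψ = 0.4359
Converged at ψ = 0.4359.
Compositions from xᵢ = zᵢ/(1+ψ(Kᵢ−1)), yᵢ = Kᵢxᵢ:
  A: x = 0.2251, y = 0.3871
  B: x = 0.2839, y = 0.4656
  C: x = 0.4910, y = 0.1473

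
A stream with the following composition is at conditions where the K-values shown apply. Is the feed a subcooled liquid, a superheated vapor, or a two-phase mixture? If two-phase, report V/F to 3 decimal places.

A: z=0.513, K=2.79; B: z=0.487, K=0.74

ΣzᵢKᵢ = 1.792; Σzᵢ/Kᵢ = 0.842.
Since Σzᵢ/Kᵢ < 1 the mixture is above its dew point — single vapor phase.

superheated vapor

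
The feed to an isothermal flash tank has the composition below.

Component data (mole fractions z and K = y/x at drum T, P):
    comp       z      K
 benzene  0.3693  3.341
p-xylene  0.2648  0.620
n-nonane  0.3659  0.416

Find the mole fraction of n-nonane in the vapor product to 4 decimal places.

y_n-nonane = 0.2086

Iterate (Newton) starting at β = 0.5:
  β = 0.5000: g = -0.02773, g' = -0.7368 → β = 0.4624
  β = 0.4624: g = 0.00036, g' = -0.7572 → β = 0.4628
Converged at β = 0.4628.
Compositions from xᵢ = zᵢ/(1+β(Kᵢ−1)), yᵢ = Kᵢxᵢ:
  benzene: x = 0.1772, y = 0.5922
  p-xylene: x = 0.3213, y = 0.1992
  n-nonane: x = 0.5014, y = 0.2086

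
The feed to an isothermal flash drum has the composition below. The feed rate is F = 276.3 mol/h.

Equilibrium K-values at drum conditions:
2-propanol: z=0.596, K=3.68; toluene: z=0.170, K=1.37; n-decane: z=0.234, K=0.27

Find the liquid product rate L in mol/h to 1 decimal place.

Material balance + equilibrium reduce to Σ zᵢ(Kᵢ−1)/(1+V/F(Kᵢ−1)) = 0.
Check two-phase: ΣzᵢKᵢ = 2.489 > 1 and Σzᵢ/Kᵢ = 1.153 > 1, so g(0) = 1.489 > 0 and g(1) = -0.153 < 0.
Newton–Raphson from V/F = 0.5:
  V/F = 0.500: g = 0.4667, g' = -1.108 → V/F = 0.921
  V/F = 0.921: g = -0.0144, g' = -1.532 → V/F = 0.912
Converged at V/F = 0.912.
Then V = V/F·F = 0.9118·276.3 = 251.9 mol/h and L = F − V = 24.4 mol/h.

L = 24.4 mol/h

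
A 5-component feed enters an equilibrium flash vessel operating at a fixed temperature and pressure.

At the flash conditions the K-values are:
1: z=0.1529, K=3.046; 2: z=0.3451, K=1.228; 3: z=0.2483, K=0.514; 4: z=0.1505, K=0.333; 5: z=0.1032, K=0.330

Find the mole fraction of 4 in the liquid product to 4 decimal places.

Material balance + equilibrium reduce to Σ zᵢ(Kᵢ−1)/(1+ψ(Kᵢ−1)) = 0.
Check two-phase: ΣzᵢKᵢ = 1.1013 > 1 and Σzᵢ/Kᵢ = 1.5790 > 1, so g(0) = 0.1013 > 0 and g(1) = -0.5790 < 0.
Newton–Raphson from ψ = 0.5:
  ψ = 0.5000: g = -0.18873, g' = -0.5287 → ψ = 0.1430
  ψ = 0.1430: g = 0.00109, g' = -0.6061 → ψ = 0.1448
Converged at ψ = 0.1448.
Compositions from xᵢ = zᵢ/(1+ψ(Kᵢ−1)), yᵢ = Kᵢxᵢ:
  1: x = 0.1180, y = 0.3593
  2: x = 0.3341, y = 0.4102
  3: x = 0.2671, y = 0.1373
  4: x = 0.1666, y = 0.0555
  5: x = 0.1143, y = 0.0377

x_4 = 0.1666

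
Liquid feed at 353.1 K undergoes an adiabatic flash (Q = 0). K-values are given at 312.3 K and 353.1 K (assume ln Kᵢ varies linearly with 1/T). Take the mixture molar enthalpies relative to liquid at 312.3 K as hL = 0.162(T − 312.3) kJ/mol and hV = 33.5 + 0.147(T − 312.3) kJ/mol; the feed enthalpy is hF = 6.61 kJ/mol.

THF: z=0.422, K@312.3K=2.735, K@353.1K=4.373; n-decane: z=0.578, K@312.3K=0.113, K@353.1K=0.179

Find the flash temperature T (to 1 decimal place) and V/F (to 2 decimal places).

T = 316.9 K, V/F = 0.18

Adiabatic flash: solve Rachford–Rice at each trial T, then check hF = ψ·hV(T) + (1−ψ)·hL(T).
  T = 312.3 K: K = (2.735, 0.113), RR gives ψ = 0.143, H_out = 4.778 kJ/mol
  T = 353.1 K: K = (4.373, 0.179), RR gives ψ = 0.343, H_out = 17.879 kJ/mol
  T = 332.7 K: K = (3.508, 0.144), RR gives ψ = 0.263, H_out = 12.025 kJ/mol
  T = 322.5 K: K = (3.110, 0.128), RR gives ψ = 0.210, H_out = 8.658 kJ/mol
  T = 317.4 K: K = (2.919, 0.120), RR gives ψ = 0.179, H_out = 6.798 kJ/mol
  T = 314.9 K: K = (2.828, 0.117), RR gives ψ = 0.162, H_out = 5.830 kJ/mol
  T = 316.1 K: K = (2.872, 0.119), RR gives ψ = 0.170, H_out = 6.300 kJ/mol
Linear interpolation between T = 316.1 (H_out = 6.300) and T = 317.4 (H_out = 6.798) on hF = 6.61 gives T ≈ 316.9 K, at which ψ = 0.18.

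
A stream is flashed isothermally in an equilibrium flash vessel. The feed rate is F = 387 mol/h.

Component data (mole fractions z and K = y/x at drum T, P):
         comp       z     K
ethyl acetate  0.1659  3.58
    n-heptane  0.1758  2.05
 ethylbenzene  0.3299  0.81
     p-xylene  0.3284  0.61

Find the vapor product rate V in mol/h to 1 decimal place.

Rachford–Rice: g(ψ) = Σ zᵢ(Kᵢ−1)/(1+ψ(Kᵢ−1)) = 0.
Feasibility: ΣzᵢKᵢ = 1.4219, Σzᵢ/Kᵢ = 1.0777 — both > 1, two phases present.
Iterate (Newton) starting at ψ = 0.46:
  ψ = 0.4600: g = 0.09544, g' = -0.4075 → ψ = 0.6942
  ψ = 0.6942: g = 0.01230, g' = -0.3163 → ψ = 0.7331
  ψ = 0.7331: g = 0.00017, g' = -0.3080 → ψ = 0.7336
Converged at ψ = 0.7336.
Then V = ψ·F = 0.7336·387 = 283.9 mol/h and L = F − V = 103.1 mol/h.

V = 283.9 mol/h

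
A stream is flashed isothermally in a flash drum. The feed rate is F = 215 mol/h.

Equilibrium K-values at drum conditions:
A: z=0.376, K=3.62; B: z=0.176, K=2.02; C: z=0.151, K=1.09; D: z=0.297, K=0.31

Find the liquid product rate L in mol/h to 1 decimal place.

L = 48.9 mol/h

Let ψ = V/F and solve Σ zᵢ(Kᵢ−1)/(1+ψ(Kᵢ−1)) = 0.
Check two-phase: ΣzᵢKᵢ = 1.973 > 1 and Σzᵢ/Kᵢ = 1.288 > 1, so g(0) = 0.973 > 0 and g(1) = -0.288 < 0.
Newton iteration, ψ⁰ = 0.66:
  ψ = 0.660: g = 0.1048, g' = -0.890 → ψ = 0.778
  ψ = 0.778: g = -0.0052, g' = -0.996 → ψ = 0.773
Converged at ψ = 0.773.
Then V = ψ·F = 0.7725·215 = 166.1 mol/h and L = F − V = 48.9 mol/h.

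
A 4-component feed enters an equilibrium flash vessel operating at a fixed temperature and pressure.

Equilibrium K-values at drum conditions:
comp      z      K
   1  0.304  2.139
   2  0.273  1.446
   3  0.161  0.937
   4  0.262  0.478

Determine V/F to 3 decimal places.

Iterate (Newton) starting at V/F = 0.5:
  V/F = 0.500: g = 0.1246, g' = -0.328 → V/F = 0.880
  V/F = 0.880: g = -0.0034, g' = -0.371 → V/F = 0.871
Converged at V/F = 0.871.

V/F = 0.871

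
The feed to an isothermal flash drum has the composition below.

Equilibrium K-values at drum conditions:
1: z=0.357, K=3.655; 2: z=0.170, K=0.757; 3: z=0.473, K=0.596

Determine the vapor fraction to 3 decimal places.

Newton–Raphson from ψ = 0.5:
  ψ = 0.500: g = 0.1207, g' = -0.599 → ψ = 0.702
  ψ = 0.702: g = 0.0146, g' = -0.472 → ψ = 0.733
Converged at ψ = 0.733.

ψ = 0.733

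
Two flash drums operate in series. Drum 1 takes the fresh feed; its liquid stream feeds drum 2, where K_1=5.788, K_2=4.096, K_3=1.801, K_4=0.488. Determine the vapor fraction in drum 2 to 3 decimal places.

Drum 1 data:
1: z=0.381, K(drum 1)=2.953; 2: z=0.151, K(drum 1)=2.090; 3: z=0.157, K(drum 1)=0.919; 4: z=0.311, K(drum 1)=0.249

Drum 1:
Material balance + equilibrium reduce to Σ zᵢ(Kᵢ−1)/(1+ψ₁(Kᵢ−1)) = 0.
Check two-phase: ΣzᵢKᵢ = 1.662 > 1 and Σzᵢ/Kᵢ = 1.621 > 1, so g(0) = 0.662 > 0 and g(1) = -0.621 < 0.
Iterate (Newton) starting at ψ₁ = 0.54:
  ψ₁ = 0.540: g = 0.0596, g' = -0.913 → ψ₁ = 0.605
  ψ₁ = 0.605: g = -0.0014, g' = -0.961 → ψ₁ = 0.604
Converged at ψ₁ = 0.604.
Drum-1 compositions:
  1: x = 0.175, y = 0.516
  2: x = 0.091, y = 0.190
  3: x = 0.165, y = 0.152
  4: x = 0.569, y = 0.142
Drum-2 feed = drum-1 liquid: z₂ = (0.1748, 0.0911, 0.1651, 0.5690).
Drum 2:
Rachford–Rice: g(ψ₂) = Σ zᵢ(Kᵢ−1)/(1+ψ₂(Kᵢ−1)) = 0.
Check two-phase: ΣzᵢKᵢ = 1.960 > 1 and Σzᵢ/Kᵢ = 1.310 > 1, so g(0) = 0.960 > 0 and g(1) = -0.310 < 0.
Newton–Raphson from ψ₂ = 0.38:
  ψ₂ = 0.380: g = 0.1661, g' = -0.981 → ψ₂ = 0.549
  ψ₂ = 0.549: g = 0.0214, g' = -0.764 → ψ₂ = 0.577
  ψ₂ = 0.577: g = 0.0003, g' = -0.745 → ψ₂ = 0.578
Converged at ψ₂ = 0.578.
  1: x = 0.046, y = 0.269
  2: x = 0.033, y = 0.134
  3: x = 0.113, y = 0.203
  4: x = 0.808, y = 0.394

V/F (drum 2) = 0.578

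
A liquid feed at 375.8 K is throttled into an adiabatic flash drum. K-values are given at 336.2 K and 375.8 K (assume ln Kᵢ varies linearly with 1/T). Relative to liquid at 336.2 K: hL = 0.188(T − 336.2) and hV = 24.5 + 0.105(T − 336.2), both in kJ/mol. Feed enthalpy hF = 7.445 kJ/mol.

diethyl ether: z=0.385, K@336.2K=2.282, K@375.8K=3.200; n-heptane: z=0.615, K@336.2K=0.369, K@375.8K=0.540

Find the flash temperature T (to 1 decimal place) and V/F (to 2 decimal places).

T = 345.8 K, V/F = 0.24

Adiabatic flash: solve Rachford–Rice at each trial T, then check hF = ψ·hV(T) + (1−ψ)·hL(T).
  T = 336.2 K: K = (2.282, 0.369), RR gives ψ = 0.130, H_out = 3.195 kJ/mol
  T = 375.8 K: K = (3.200, 0.540), RR gives ψ = 0.557, H_out = 19.269 kJ/mol
  T = 356.0 K: K = (2.728, 0.451), RR gives ψ = 0.346, H_out = 11.620 kJ/mol
  T = 346.1 K: K = (2.501, 0.409), RR gives ψ = 0.242, H_out = 7.592 kJ/mol
  T = 341.1 K: K = (2.390, 0.389), RR gives ψ = 0.187, H_out = 5.432 kJ/mol
  T = 343.6 K: K = (2.445, 0.399), RR gives ψ = 0.215, H_out = 6.525 kJ/mol
  T = 344.9 K: K = (2.474, 0.404), RR gives ψ = 0.229, H_out = 7.083 kJ/mol
Linear interpolation between T = 344.9 (H_out = 7.083) and T = 346.1 (H_out = 7.592) on hF = 7.445 gives T ≈ 345.8 K, at which ψ = 0.24.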